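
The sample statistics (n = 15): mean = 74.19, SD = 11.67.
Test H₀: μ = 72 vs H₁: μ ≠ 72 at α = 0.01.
One-sample t-test:
H₀: μ = 72
H₁: μ ≠ 72
df = n - 1 = 14
t = (x̄ - μ₀) / (s/√n) = (74.19 - 72) / (11.67/√15) = 0.727
p-value = 0.4793

Since p-value > α = 0.01, we fail to reject H₀.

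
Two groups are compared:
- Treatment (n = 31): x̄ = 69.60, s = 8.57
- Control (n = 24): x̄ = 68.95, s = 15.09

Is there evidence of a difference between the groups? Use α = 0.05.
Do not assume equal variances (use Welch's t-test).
Welch's two-sample t-test:
H₀: μ₁ = μ₂
H₁: μ₁ ≠ μ₂
s₁²/n₁ = 8.57²/31 = 2.3692,  s₂²/n₂ = 15.09²/24 = 9.4878
SE = √(s₁²/n₁ + s₂²/n₂) = √(2.3692 + 9.4878) = 3.4434
df (Welch-Satterthwaite) = (s₁²/n₁ + s₂²/n₂)² / [(s₁²/n₁)²/(n₁-1) + (s₂²/n₂)²/(n₂-1)] ≈ 34.28
t = (x̄₁ - x̄₂) / SE = (69.60 - 68.95) / 3.4434 = 0.65 / 3.4434 = 0.189
p-value = 0.8514

Since p-value > α = 0.05, we fail to reject H₀.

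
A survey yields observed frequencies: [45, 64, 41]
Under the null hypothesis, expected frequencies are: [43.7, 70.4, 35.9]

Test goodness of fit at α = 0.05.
Chi-square goodness of fit test:
H₀: observed counts match expected distribution
H₁: observed counts differ from expected distribution
df = k - 1 = 2
χ² = Σ(O - E)²/E
   = (45 - 43.7)²/43.7 + (64 - 70.4)²/70.4 + (41 - 35.9)²/35.9
   = 0.039 + 0.582 + 0.725
   = 1.35
p-value = 0.5104

Since p-value > α = 0.05, we fail to reject H₀.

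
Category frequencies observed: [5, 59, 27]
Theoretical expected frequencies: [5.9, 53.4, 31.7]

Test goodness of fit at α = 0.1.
Chi-square goodness of fit test:
H₀: observed counts match expected distribution
H₁: observed counts differ from expected distribution
df = k - 1 = 2
χ² = Σ(O - E)²/E
   = (5 - 5.9)²/5.9 + (59 - 53.4)²/53.4 + (27 - 31.7)²/31.7
   = 0.137 + 0.587 + 0.697
   = 1.42
p-value = 0.4913

Since p-value > α = 0.1, we fail to reject H₀.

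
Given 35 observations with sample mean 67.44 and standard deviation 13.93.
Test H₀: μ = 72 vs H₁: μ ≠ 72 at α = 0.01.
One-sample t-test:
H₀: μ = 72
H₁: μ ≠ 72
df = n - 1 = 34
t = (x̄ - μ₀) / (s/√n) = (67.44 - 72) / (13.93/√35) = -1.937
p-value = 0.0611

Since p-value > α = 0.01, we fail to reject H₀.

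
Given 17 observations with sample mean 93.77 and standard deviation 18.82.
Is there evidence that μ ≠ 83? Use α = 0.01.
One-sample t-test:
H₀: μ = 83
H₁: μ ≠ 83
df = n - 1 = 16
t = (x̄ - μ₀) / (s/√n) = (93.77 - 83) / (18.82/√17) = 2.360
p-value = 0.0313

Since p-value > α = 0.01, we fail to reject H₀.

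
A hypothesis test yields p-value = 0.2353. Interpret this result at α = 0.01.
Since p = 0.2353 > α = 0.01, fail to reject H₀.
There is insufficient evidence to reject the null hypothesis; the result is not statistically significant at the 0.01 level.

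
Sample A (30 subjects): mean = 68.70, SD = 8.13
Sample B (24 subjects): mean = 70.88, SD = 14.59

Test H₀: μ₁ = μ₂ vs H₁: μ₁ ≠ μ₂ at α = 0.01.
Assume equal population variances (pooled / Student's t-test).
Student's two-sample t-test (equal variances):
H₀: μ₁ = μ₂
H₁: μ₁ ≠ μ₂
df = n₁ + n₂ - 2 = 52
Pooled variance s_p² = [(n₁-1)s₁² + (n₂-1)s₂²] / (n₁ + n₂ - 2) = [(29)(8.13²) + (23)(14.59²)] / 52 = 131.0149
SE = √(s_p²(1/n₁ + 1/n₂)) = √(131.0149 × (1/30 + 1/24)) = 3.1347
t = (x̄₁ - x̄₂) / SE = (68.70 - 70.88) / 3.1347 = -2.18 / 3.1347 = -0.695
p-value = 0.4899

Since p-value > α = 0.01, we fail to reject H₀.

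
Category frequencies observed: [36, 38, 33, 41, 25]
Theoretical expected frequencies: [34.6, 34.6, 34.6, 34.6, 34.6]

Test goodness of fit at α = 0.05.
Chi-square goodness of fit test:
H₀: observed counts match expected distribution
H₁: observed counts differ from expected distribution
df = k - 1 = 4
χ² = Σ(O - E)²/E
   = (36 - 34.6)²/34.6 + (38 - 34.6)²/34.6 + (33 - 34.6)²/34.6 + (41 - 34.6)²/34.6 + (25 - 34.6)²/34.6
   = 0.057 + 0.334 + 0.074 + 1.184 + 2.664
   = 4.31
p-value = 0.3654

Since p-value > α = 0.05, we fail to reject H₀.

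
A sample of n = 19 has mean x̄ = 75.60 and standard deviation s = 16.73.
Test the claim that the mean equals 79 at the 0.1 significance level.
One-sample t-test:
H₀: μ = 79
H₁: μ ≠ 79
df = n - 1 = 18
t = (x̄ - μ₀) / (s/√n) = (75.60 - 79) / (16.73/√19) = -0.886
p-value = 0.3874

Since p-value > α = 0.1, we fail to reject H₀.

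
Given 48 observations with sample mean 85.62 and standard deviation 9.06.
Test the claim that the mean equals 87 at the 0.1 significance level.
One-sample t-test:
H₀: μ = 87
H₁: μ ≠ 87
df = n - 1 = 47
t = (x̄ - μ₀) / (s/√n) = (85.62 - 87) / (9.06/√48) = -1.055
p-value = 0.2967

Since p-value > α = 0.1, we fail to reject H₀.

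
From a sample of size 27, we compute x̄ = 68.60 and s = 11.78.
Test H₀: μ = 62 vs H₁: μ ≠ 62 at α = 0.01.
One-sample t-test:
H₀: μ = 62
H₁: μ ≠ 62
df = n - 1 = 26
t = (x̄ - μ₀) / (s/√n) = (68.60 - 62) / (11.78/√27) = 2.911
p-value = 0.0073

Since p-value < α = 0.01, we reject H₀.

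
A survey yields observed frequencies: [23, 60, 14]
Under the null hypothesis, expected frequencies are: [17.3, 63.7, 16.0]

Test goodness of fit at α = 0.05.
Chi-square goodness of fit test:
H₀: observed counts match expected distribution
H₁: observed counts differ from expected distribution
df = k - 1 = 2
χ² = Σ(O - E)²/E
   = (23 - 17.3)²/17.3 + (60 - 63.7)²/63.7 + (14 - 16.0)²/16.0
   = 1.878 + 0.215 + 0.250
   = 2.34
p-value = 0.3099

Since p-value > α = 0.05, we fail to reject H₀.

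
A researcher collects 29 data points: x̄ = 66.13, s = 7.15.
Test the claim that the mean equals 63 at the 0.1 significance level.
One-sample t-test:
H₀: μ = 63
H₁: μ ≠ 63
df = n - 1 = 28
t = (x̄ - μ₀) / (s/√n) = (66.13 - 63) / (7.15/√29) = 2.357
p-value = 0.0256

Since p-value < α = 0.1, we reject H₀.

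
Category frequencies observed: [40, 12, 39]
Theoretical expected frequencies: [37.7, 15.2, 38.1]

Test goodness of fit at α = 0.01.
Chi-square goodness of fit test:
H₀: observed counts match expected distribution
H₁: observed counts differ from expected distribution
df = k - 1 = 2
χ² = Σ(O - E)²/E
   = (40 - 37.7)²/37.7 + (12 - 15.2)²/15.2 + (39 - 38.1)²/38.1
   = 0.140 + 0.674 + 0.021
   = 0.84
p-value = 0.6586

Since p-value > α = 0.01, we fail to reject H₀.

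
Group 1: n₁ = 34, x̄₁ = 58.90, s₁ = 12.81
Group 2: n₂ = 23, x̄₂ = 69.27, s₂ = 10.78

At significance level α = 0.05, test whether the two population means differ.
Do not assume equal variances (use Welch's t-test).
Welch's two-sample t-test:
H₀: μ₁ = μ₂
H₁: μ₁ ≠ μ₂
s₁²/n₁ = 12.81²/34 = 4.8264,  s₂²/n₂ = 10.78²/23 = 5.0525
SE = √(s₁²/n₁ + s₂²/n₂) = √(4.8264 + 5.0525) = 3.1431
df (Welch-Satterthwaite) = (s₁²/n₁ + s₂²/n₂)² / [(s₁²/n₁)²/(n₁-1) + (s₂²/n₂)²/(n₂-1)] ≈ 52.29
t = (x̄₁ - x̄₂) / SE = (58.90 - 69.27) / 3.1431 = -10.37 / 3.1431 = -3.299
p-value = 0.0017

Since p-value < α = 0.05, we reject H₀.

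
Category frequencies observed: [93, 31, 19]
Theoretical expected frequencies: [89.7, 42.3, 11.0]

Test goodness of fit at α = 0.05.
Chi-square goodness of fit test:
H₀: observed counts match expected distribution
H₁: observed counts differ from expected distribution
df = k - 1 = 2
χ² = Σ(O - E)²/E
   = (93 - 89.7)²/89.7 + (31 - 42.3)²/42.3 + (19 - 11.0)²/11.0
   = 0.121 + 3.019 + 5.818
   = 8.96
p-value = 0.0113

Since p-value < α = 0.05, we reject H₀.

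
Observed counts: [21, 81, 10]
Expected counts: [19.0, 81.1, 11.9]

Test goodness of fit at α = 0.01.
Chi-square goodness of fit test:
H₀: observed counts match expected distribution
H₁: observed counts differ from expected distribution
df = k - 1 = 2
χ² = Σ(O - E)²/E
   = (21 - 19.0)²/19.0 + (81 - 81.1)²/81.1 + (10 - 11.9)²/11.9
   = 0.211 + 0.000 + 0.303
   = 0.51
p-value = 0.7734

Since p-value > α = 0.01, we fail to reject H₀.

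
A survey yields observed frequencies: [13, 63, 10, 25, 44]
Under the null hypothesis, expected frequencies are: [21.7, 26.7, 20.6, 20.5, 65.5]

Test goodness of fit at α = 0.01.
Chi-square goodness of fit test:
H₀: observed counts match expected distribution
H₁: observed counts differ from expected distribution
df = k - 1 = 4
χ² = Σ(O - E)²/E
   = (13 - 21.7)²/21.7 + (63 - 26.7)²/26.7 + (10 - 20.6)²/20.6 + (25 - 20.5)²/20.5 + (44 - 65.5)²/65.5
   = 3.488 + 49.352 + 5.454 + 0.988 + 7.057
   = 66.34
p-value < 0.0001

Since p-value < α = 0.01, we reject H₀.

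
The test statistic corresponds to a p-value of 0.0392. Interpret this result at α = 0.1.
Since p = 0.0392 < α = 0.1, reject H₀.
There is sufficient evidence to reject the null hypothesis; the result is statistically significant at the 0.1 level.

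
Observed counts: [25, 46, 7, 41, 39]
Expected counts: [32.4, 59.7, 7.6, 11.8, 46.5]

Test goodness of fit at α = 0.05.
Chi-square goodness of fit test:
H₀: observed counts match expected distribution
H₁: observed counts differ from expected distribution
df = k - 1 = 4
χ² = Σ(O - E)²/E
   = (25 - 32.4)²/32.4 + (46 - 59.7)²/59.7 + (7 - 7.6)²/7.6 + (41 - 11.8)²/11.8 + (39 - 46.5)²/46.5
   = 1.690 + 3.144 + 0.047 + 72.258 + 1.210
   = 78.35
p-value < 0.0001

Since p-value < α = 0.05, we reject H₀.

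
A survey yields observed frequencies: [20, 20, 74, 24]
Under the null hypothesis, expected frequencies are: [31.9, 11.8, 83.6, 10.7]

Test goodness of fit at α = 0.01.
Chi-square goodness of fit test:
H₀: observed counts match expected distribution
H₁: observed counts differ from expected distribution
df = k - 1 = 3
χ² = Σ(O - E)²/E
   = (20 - 31.9)²/31.9 + (20 - 11.8)²/11.8 + (74 - 83.6)²/83.6 + (24 - 10.7)²/10.7
   = 4.439 + 5.698 + 1.102 + 16.532
   = 27.77
p-value < 0.0001

Since p-value < α = 0.01, we reject H₀.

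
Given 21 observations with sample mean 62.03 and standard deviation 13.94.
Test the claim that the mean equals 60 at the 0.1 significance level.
One-sample t-test:
H₀: μ = 60
H₁: μ ≠ 60
df = n - 1 = 20
t = (x̄ - μ₀) / (s/√n) = (62.03 - 60) / (13.94/√21) = 0.667
p-value = 0.5122

Since p-value > α = 0.1, we fail to reject H₀.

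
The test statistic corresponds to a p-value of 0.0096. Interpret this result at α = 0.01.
Since p = 0.0096 < α = 0.01, reject H₀.
There is sufficient evidence to reject the null hypothesis; the result is statistically significant at the 0.01 level.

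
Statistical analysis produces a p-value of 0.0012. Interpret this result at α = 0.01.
Since p = 0.0012 < α = 0.01, reject H₀.
There is sufficient evidence to reject the null hypothesis; the result is statistically significant at the 0.01 level.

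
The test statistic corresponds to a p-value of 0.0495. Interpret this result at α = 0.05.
Since p = 0.0495 < α = 0.05, reject H₀.
There is sufficient evidence to reject the null hypothesis; the result is statistically significant at the 0.05 level.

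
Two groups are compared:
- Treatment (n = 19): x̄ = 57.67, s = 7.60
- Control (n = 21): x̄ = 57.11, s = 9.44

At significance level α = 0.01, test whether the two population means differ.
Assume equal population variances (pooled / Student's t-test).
Student's two-sample t-test (equal variances):
H₀: μ₁ = μ₂
H₁: μ₁ ≠ μ₂
df = n₁ + n₂ - 2 = 38
Pooled variance s_p² = [(n₁-1)s₁² + (n₂-1)s₂²] / (n₁ + n₂ - 2) = [(18)(7.60²) + (20)(9.44²)] / 38 = 74.2619
SE = √(s_p²(1/n₁ + 1/n₂)) = √(74.2619 × (1/19 + 1/21)) = 2.7285
t = (x̄₁ - x̄₂) / SE = (57.67 - 57.11) / 2.7285 = 0.56 / 2.7285 = 0.205
p-value = 0.8385

Since p-value > α = 0.01, we fail to reject H₀.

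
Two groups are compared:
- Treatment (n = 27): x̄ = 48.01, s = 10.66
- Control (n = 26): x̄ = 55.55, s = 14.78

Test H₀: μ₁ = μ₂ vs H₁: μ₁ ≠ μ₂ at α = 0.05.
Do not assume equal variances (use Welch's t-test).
Welch's two-sample t-test:
H₀: μ₁ = μ₂
H₁: μ₁ ≠ μ₂
s₁²/n₁ = 10.66²/27 = 4.2087,  s₂²/n₂ = 14.78²/26 = 8.4019
SE = √(s₁²/n₁ + s₂²/n₂) = √(4.2087 + 8.4019) = 3.5511
df (Welch-Satterthwaite) = (s₁²/n₁ + s₂²/n₂)² / [(s₁²/n₁)²/(n₁-1) + (s₂²/n₂)²/(n₂-1)] ≈ 45.37
t = (x̄₁ - x̄₂) / SE = (48.01 - 55.55) / 3.5511 = -7.54 / 3.5511 = -2.123
p-value = 0.0392

Since p-value < α = 0.05, we reject H₀.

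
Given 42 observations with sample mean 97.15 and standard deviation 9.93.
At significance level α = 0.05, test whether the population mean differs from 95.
One-sample t-test:
H₀: μ = 95
H₁: μ ≠ 95
df = n - 1 = 41
t = (x̄ - μ₀) / (s/√n) = (97.15 - 95) / (9.93/√42) = 1.403
p-value = 0.1681

Since p-value > α = 0.05, we fail to reject H₀.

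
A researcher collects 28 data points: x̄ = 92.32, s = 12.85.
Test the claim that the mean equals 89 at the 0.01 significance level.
One-sample t-test:
H₀: μ = 89
H₁: μ ≠ 89
df = n - 1 = 27
t = (x̄ - μ₀) / (s/√n) = (92.32 - 89) / (12.85/√28) = 1.367
p-value = 0.1829

Since p-value > α = 0.01, we fail to reject H₀.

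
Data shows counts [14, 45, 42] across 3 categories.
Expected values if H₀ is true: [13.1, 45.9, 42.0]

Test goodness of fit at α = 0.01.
Chi-square goodness of fit test:
H₀: observed counts match expected distribution
H₁: observed counts differ from expected distribution
df = k - 1 = 2
χ² = Σ(O - E)²/E
   = (14 - 13.1)²/13.1 + (45 - 45.9)²/45.9 + (42 - 42.0)²/42.0
   = 0.062 + 0.018 + 0.000
   = 0.08
p-value = 0.9610

Since p-value > α = 0.01, we fail to reject H₀.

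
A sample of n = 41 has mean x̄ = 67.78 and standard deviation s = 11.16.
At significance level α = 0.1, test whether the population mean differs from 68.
One-sample t-test:
H₀: μ = 68
H₁: μ ≠ 68
df = n - 1 = 40
t = (x̄ - μ₀) / (s/√n) = (67.78 - 68) / (11.16/√41) = -0.126
p-value = 0.9002

Since p-value > α = 0.1, we fail to reject H₀.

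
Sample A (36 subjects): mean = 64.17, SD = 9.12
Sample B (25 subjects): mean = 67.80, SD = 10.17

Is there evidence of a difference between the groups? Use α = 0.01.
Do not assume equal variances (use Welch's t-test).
Welch's two-sample t-test:
H₀: μ₁ = μ₂
H₁: μ₁ ≠ μ₂
s₁²/n₁ = 9.12²/36 = 2.3104,  s₂²/n₂ = 10.17²/25 = 4.1372
SE = √(s₁²/n₁ + s₂²/n₂) = √(2.3104 + 4.1372) = 2.5392
df (Welch-Satterthwaite) = (s₁²/n₁ + s₂²/n₂)² / [(s₁²/n₁)²/(n₁-1) + (s₂²/n₂)²/(n₂-1)] ≈ 48.02
t = (x̄₁ - x̄₂) / SE = (64.17 - 67.80) / 2.5392 = -3.63 / 2.5392 = -1.430
p-value = 0.1593

Since p-value > α = 0.01, we fail to reject H₀.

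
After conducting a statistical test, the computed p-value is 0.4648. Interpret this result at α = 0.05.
Since p = 0.4648 > α = 0.05, fail to reject H₀.
There is insufficient evidence to reject the null hypothesis; the result is not statistically significant at the 0.05 level.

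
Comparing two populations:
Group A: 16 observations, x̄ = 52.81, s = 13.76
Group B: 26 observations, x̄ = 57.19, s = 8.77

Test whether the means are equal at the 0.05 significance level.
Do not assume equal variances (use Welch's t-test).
Welch's two-sample t-test:
H₀: μ₁ = μ₂
H₁: μ₁ ≠ μ₂
s₁²/n₁ = 13.76²/16 = 11.8336,  s₂²/n₂ = 8.77²/26 = 2.9582
SE = √(s₁²/n₁ + s₂²/n₂) = √(11.8336 + 2.9582) = 3.8460
df (Welch-Satterthwaite) = (s₁²/n₁ + s₂²/n₂)² / [(s₁²/n₁)²/(n₁-1) + (s₂²/n₂)²/(n₂-1)] ≈ 22.59
t = (x̄₁ - x̄₂) / SE = (52.81 - 57.19) / 3.8460 = -4.38 / 3.8460 = -1.139
p-value = 0.2667

Since p-value > α = 0.05, we fail to reject H₀.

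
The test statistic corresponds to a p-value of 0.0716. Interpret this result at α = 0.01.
Since p = 0.0716 > α = 0.01, fail to reject H₀.
There is insufficient evidence to reject the null hypothesis; the result is not statistically significant at the 0.01 level.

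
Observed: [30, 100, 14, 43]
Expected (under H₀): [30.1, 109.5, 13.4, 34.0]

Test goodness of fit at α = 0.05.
Chi-square goodness of fit test:
H₀: observed counts match expected distribution
H₁: observed counts differ from expected distribution
df = k - 1 = 3
χ² = Σ(O - E)²/E
   = (30 - 30.1)²/30.1 + (100 - 109.5)²/109.5 + (14 - 13.4)²/13.4 + (43 - 34.0)²/34.0
   = 0.000 + 0.824 + 0.027 + 2.382
   = 3.23
p-value = 0.3570

Since p-value > α = 0.05, we fail to reject H₀.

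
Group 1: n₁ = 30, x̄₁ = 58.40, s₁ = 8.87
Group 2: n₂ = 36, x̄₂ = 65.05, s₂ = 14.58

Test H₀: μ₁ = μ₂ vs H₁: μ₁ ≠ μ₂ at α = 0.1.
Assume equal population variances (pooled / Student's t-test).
Student's two-sample t-test (equal variances):
H₀: μ₁ = μ₂
H₁: μ₁ ≠ μ₂
df = n₁ + n₂ - 2 = 64
Pooled variance s_p² = [(n₁-1)s₁² + (n₂-1)s₂²] / (n₁ + n₂ - 2) = [(29)(8.87²) + (35)(14.58²)] / 64 = 151.9032
SE = √(s_p²(1/n₁ + 1/n₂)) = √(151.9032 × (1/30 + 1/36)) = 3.0468
t = (x̄₁ - x̄₂) / SE = (58.40 - 65.05) / 3.0468 = -6.65 / 3.0468 = -2.183
p-value = 0.0327

Since p-value < α = 0.1, we reject H₀.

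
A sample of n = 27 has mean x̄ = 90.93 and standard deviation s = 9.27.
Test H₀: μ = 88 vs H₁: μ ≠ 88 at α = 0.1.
One-sample t-test:
H₀: μ = 88
H₁: μ ≠ 88
df = n - 1 = 26
t = (x̄ - μ₀) / (s/√n) = (90.93 - 88) / (9.27/√27) = 1.642
p-value = 0.1126

Since p-value > α = 0.1, we fail to reject H₀.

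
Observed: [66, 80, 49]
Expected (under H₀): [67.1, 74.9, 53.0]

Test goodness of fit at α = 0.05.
Chi-square goodness of fit test:
H₀: observed counts match expected distribution
H₁: observed counts differ from expected distribution
df = k - 1 = 2
χ² = Σ(O - E)²/E
   = (66 - 67.1)²/67.1 + (80 - 74.9)²/74.9 + (49 - 53.0)²/53.0
   = 0.018 + 0.347 + 0.302
   = 0.67
p-value = 0.7163

Since p-value > α = 0.05, we fail to reject H₀.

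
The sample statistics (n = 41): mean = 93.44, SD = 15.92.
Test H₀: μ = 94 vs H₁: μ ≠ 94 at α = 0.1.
One-sample t-test:
H₀: μ = 94
H₁: μ ≠ 94
df = n - 1 = 40
t = (x̄ - μ₀) / (s/√n) = (93.44 - 94) / (15.92/√41) = -0.225
p-value = 0.8229

Since p-value > α = 0.1, we fail to reject H₀.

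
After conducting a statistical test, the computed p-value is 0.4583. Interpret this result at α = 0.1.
Since p = 0.4583 > α = 0.1, fail to reject H₀.
There is insufficient evidence to reject the null hypothesis; the result is not statistically significant at the 0.1 level.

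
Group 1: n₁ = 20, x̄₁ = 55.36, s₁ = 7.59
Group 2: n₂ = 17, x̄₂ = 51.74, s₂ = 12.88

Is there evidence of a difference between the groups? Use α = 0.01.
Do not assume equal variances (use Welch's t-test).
Welch's two-sample t-test:
H₀: μ₁ = μ₂
H₁: μ₁ ≠ μ₂
s₁²/n₁ = 7.59²/20 = 2.8804,  s₂²/n₂ = 12.88²/17 = 9.7585
SE = √(s₁²/n₁ + s₂²/n₂) = √(2.8804 + 9.7585) = 3.5551
df (Welch-Satterthwaite) = (s₁²/n₁ + s₂²/n₂)² / [(s₁²/n₁)²/(n₁-1) + (s₂²/n₂)²/(n₂-1)] ≈ 25.00
t = (x̄₁ - x̄₂) / SE = (55.36 - 51.74) / 3.5551 = 3.62 / 3.5551 = 1.018
p-value = 0.3183

Since p-value > α = 0.01, we fail to reject H₀.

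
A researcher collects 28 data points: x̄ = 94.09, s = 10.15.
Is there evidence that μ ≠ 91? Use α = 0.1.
One-sample t-test:
H₀: μ = 91
H₁: μ ≠ 91
df = n - 1 = 27
t = (x̄ - μ₀) / (s/√n) = (94.09 - 91) / (10.15/√28) = 1.611
p-value = 0.1188

Since p-value > α = 0.1, we fail to reject H₀.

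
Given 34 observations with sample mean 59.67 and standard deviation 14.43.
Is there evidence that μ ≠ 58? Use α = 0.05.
One-sample t-test:
H₀: μ = 58
H₁: μ ≠ 58
df = n - 1 = 33
t = (x̄ - μ₀) / (s/√n) = (59.67 - 58) / (14.43/√34) = 0.675
p-value = 0.5045

Since p-value > α = 0.05, we fail to reject H₀.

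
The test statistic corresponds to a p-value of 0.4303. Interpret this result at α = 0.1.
Since p = 0.4303 > α = 0.1, fail to reject H₀.
There is insufficient evidence to reject the null hypothesis; the result is not statistically significant at the 0.1 level.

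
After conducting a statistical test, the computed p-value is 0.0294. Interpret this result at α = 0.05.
Since p = 0.0294 < α = 0.05, reject H₀.
There is sufficient evidence to reject the null hypothesis; the result is statistically significant at the 0.05 level.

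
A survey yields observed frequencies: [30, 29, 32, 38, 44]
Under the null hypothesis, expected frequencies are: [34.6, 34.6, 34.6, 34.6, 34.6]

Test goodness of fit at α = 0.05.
Chi-square goodness of fit test:
H₀: observed counts match expected distribution
H₁: observed counts differ from expected distribution
df = k - 1 = 4
χ² = Σ(O - E)²/E
   = (30 - 34.6)²/34.6 + (29 - 34.6)²/34.6 + (32 - 34.6)²/34.6 + (38 - 34.6)²/34.6 + (44 - 34.6)²/34.6
   = 0.612 + 0.906 + 0.195 + 0.334 + 2.554
   = 4.60
p-value = 0.3307

Since p-value > α = 0.05, we fail to reject H₀.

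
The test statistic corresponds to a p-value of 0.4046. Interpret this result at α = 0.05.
Since p = 0.4046 > α = 0.05, fail to reject H₀.
There is insufficient evidence to reject the null hypothesis; the result is not statistically significant at the 0.05 level.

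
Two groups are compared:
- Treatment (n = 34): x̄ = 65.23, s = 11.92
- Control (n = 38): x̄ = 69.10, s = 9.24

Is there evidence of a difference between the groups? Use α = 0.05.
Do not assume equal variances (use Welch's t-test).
Welch's two-sample t-test:
H₀: μ₁ = μ₂
H₁: μ₁ ≠ μ₂
s₁²/n₁ = 11.92²/34 = 4.1790,  s₂²/n₂ = 9.24²/38 = 2.2468
SE = √(s₁²/n₁ + s₂²/n₂) = √(4.1790 + 2.2468) = 2.5349
df (Welch-Satterthwaite) = (s₁²/n₁ + s₂²/n₂)² / [(s₁²/n₁)²/(n₁-1) + (s₂²/n₂)²/(n₂-1)] ≈ 62.03
t = (x̄₁ - x̄₂) / SE = (65.23 - 69.10) / 2.5349 = -3.87 / 2.5349 = -1.527
p-value = 0.1319

Since p-value > α = 0.05, we fail to reject H₀.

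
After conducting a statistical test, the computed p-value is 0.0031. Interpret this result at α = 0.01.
Since p = 0.0031 < α = 0.01, reject H₀.
There is sufficient evidence to reject the null hypothesis; the result is statistically significant at the 0.01 level.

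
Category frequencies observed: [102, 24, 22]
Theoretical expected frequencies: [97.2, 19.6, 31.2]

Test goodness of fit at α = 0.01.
Chi-square goodness of fit test:
H₀: observed counts match expected distribution
H₁: observed counts differ from expected distribution
df = k - 1 = 2
χ² = Σ(O - E)²/E
   = (102 - 97.2)²/97.2 + (24 - 19.6)²/19.6 + (22 - 31.2)²/31.2
   = 0.237 + 0.988 + 2.713
   = 3.94
p-value = 0.1396

Since p-value > α = 0.01, we fail to reject H₀.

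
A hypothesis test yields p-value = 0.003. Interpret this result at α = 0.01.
Since p = 0.003 < α = 0.01, reject H₀.
There is sufficient evidence to reject the null hypothesis; the result is statistically significant at the 0.01 level.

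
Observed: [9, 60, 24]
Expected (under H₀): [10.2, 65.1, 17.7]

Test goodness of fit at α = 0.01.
Chi-square goodness of fit test:
H₀: observed counts match expected distribution
H₁: observed counts differ from expected distribution
df = k - 1 = 2
χ² = Σ(O - E)²/E
   = (9 - 10.2)²/10.2 + (60 - 65.1)²/65.1 + (24 - 17.7)²/17.7
   = 0.141 + 0.400 + 2.242
   = 2.78
p-value = 0.2487

Since p-value > α = 0.01, we fail to reject H₀.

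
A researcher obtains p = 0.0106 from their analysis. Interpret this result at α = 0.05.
Since p = 0.0106 < α = 0.05, reject H₀.
There is sufficient evidence to reject the null hypothesis; the result is statistically significant at the 0.05 level.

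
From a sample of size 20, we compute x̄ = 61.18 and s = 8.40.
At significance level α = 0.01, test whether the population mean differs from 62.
One-sample t-test:
H₀: μ = 62
H₁: μ ≠ 62
df = n - 1 = 19
t = (x̄ - μ₀) / (s/√n) = (61.18 - 62) / (8.40/√20) = -0.437
p-value = 0.6673

Since p-value > α = 0.01, we fail to reject H₀.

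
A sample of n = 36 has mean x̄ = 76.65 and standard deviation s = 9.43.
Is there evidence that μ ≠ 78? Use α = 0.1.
One-sample t-test:
H₀: μ = 78
H₁: μ ≠ 78
df = n - 1 = 35
t = (x̄ - μ₀) / (s/√n) = (76.65 - 78) / (9.43/√36) = -0.859
p-value = 0.3962

Since p-value > α = 0.1, we fail to reject H₀.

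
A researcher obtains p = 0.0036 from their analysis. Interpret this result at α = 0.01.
Since p = 0.0036 < α = 0.01, reject H₀.
There is sufficient evidence to reject the null hypothesis; the result is statistically significant at the 0.01 level.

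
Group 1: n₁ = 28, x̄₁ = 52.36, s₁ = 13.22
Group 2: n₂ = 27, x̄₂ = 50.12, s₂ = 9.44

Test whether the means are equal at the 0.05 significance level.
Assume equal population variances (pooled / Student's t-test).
Student's two-sample t-test (equal variances):
H₀: μ₁ = μ₂
H₁: μ₁ ≠ μ₂
df = n₁ + n₂ - 2 = 53
Pooled variance s_p² = [(n₁-1)s₁² + (n₂-1)s₂²] / (n₁ + n₂ - 2) = [(27)(13.22²) + (26)(9.44²)] / 53 = 132.7491
SE = √(s_p²(1/n₁ + 1/n₂)) = √(132.7491 × (1/28 + 1/27)) = 3.1077
t = (x̄₁ - x̄₂) / SE = (52.36 - 50.12) / 3.1077 = 2.24 / 3.1077 = 0.721
p-value = 0.4742

Since p-value > α = 0.05, we fail to reject H₀.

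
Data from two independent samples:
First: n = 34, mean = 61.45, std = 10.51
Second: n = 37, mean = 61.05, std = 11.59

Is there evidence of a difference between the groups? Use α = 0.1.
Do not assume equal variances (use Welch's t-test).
Welch's two-sample t-test:
H₀: μ₁ = μ₂
H₁: μ₁ ≠ μ₂
s₁²/n₁ = 10.51²/34 = 3.2488,  s₂²/n₂ = 11.59²/37 = 3.6305
SE = √(s₁²/n₁ + s₂²/n₂) = √(3.2488 + 3.6305) = 2.6228
df (Welch-Satterthwaite) = (s₁²/n₁ + s₂²/n₂)² / [(s₁²/n₁)²/(n₁-1) + (s₂²/n₂)²/(n₂-1)] ≈ 68.99
t = (x̄₁ - x̄₂) / SE = (61.45 - 61.05) / 2.6228 = 0.40 / 2.6228 = 0.153
p-value = 0.8792

Since p-value > α = 0.1, we fail to reject H₀.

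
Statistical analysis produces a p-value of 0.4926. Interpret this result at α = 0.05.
Since p = 0.4926 > α = 0.05, fail to reject H₀.
There is insufficient evidence to reject the null hypothesis; the result is not statistically significant at the 0.05 level.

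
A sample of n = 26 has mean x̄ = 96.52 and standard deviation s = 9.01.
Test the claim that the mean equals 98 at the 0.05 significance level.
One-sample t-test:
H₀: μ = 98
H₁: μ ≠ 98
df = n - 1 = 25
t = (x̄ - μ₀) / (s/√n) = (96.52 - 98) / (9.01/√26) = -0.838
p-value = 0.4102

Since p-value > α = 0.05, we fail to reject H₀.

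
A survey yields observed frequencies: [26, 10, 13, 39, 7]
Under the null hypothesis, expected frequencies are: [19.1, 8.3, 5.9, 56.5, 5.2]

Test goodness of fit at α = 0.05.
Chi-square goodness of fit test:
H₀: observed counts match expected distribution
H₁: observed counts differ from expected distribution
df = k - 1 = 4
χ² = Σ(O - E)²/E
   = (26 - 19.1)²/19.1 + (10 - 8.3)²/8.3 + (13 - 5.9)²/5.9 + (39 - 56.5)²/56.5 + (7 - 5.2)²/5.2
   = 2.493 + 0.348 + 8.544 + 5.420 + 0.623
   = 17.43
p-value = 0.0016

Since p-value < α = 0.05, we reject H₀.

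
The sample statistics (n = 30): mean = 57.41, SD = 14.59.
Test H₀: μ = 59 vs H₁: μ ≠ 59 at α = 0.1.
One-sample t-test:
H₀: μ = 59
H₁: μ ≠ 59
df = n - 1 = 29
t = (x̄ - μ₀) / (s/√n) = (57.41 - 59) / (14.59/√30) = -0.597
p-value = 0.5552

Since p-value > α = 0.1, we fail to reject H₀.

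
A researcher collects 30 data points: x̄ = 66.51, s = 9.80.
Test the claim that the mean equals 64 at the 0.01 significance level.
One-sample t-test:
H₀: μ = 64
H₁: μ ≠ 64
df = n - 1 = 29
t = (x̄ - μ₀) / (s/√n) = (66.51 - 64) / (9.80/√30) = 1.403
p-value = 0.1713

Since p-value > α = 0.01, we fail to reject H₀.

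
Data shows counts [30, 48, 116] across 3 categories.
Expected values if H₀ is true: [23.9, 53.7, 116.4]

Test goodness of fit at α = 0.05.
Chi-square goodness of fit test:
H₀: observed counts match expected distribution
H₁: observed counts differ from expected distribution
df = k - 1 = 2
χ² = Σ(O - E)²/E
   = (30 - 23.9)²/23.9 + (48 - 53.7)²/53.7 + (116 - 116.4)²/116.4
   = 1.557 + 0.605 + 0.001
   = 2.16
p-value = 0.3390

Since p-value > α = 0.05, we fail to reject H₀.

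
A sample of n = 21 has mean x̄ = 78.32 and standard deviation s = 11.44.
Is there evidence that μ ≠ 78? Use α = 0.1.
One-sample t-test:
H₀: μ = 78
H₁: μ ≠ 78
df = n - 1 = 20
t = (x̄ - μ₀) / (s/√n) = (78.32 - 78) / (11.44/√21) = 0.128
p-value = 0.8993

Since p-value > α = 0.1, we fail to reject H₀.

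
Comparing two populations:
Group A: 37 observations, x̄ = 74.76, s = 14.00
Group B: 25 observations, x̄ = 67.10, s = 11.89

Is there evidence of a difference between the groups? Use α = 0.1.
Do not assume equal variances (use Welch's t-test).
Welch's two-sample t-test:
H₀: μ₁ = μ₂
H₁: μ₁ ≠ μ₂
s₁²/n₁ = 14.00²/37 = 5.2973,  s₂²/n₂ = 11.89²/25 = 5.6549
SE = √(s₁²/n₁ + s₂²/n₂) = √(5.2973 + 5.6549) = 3.3094
df (Welch-Satterthwaite) = (s₁²/n₁ + s₂²/n₂)² / [(s₁²/n₁)²/(n₁-1) + (s₂²/n₂)²/(n₂-1)] ≈ 56.80
t = (x̄₁ - x̄₂) / SE = (74.76 - 67.10) / 3.3094 = 7.66 / 3.3094 = 2.315
p-value = 0.0243

Since p-value < α = 0.1, we reject H₀.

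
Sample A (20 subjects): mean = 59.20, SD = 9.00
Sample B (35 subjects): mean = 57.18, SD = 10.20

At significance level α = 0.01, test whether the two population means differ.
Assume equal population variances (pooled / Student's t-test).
Student's two-sample t-test (equal variances):
H₀: μ₁ = μ₂
H₁: μ₁ ≠ μ₂
df = n₁ + n₂ - 2 = 53
Pooled variance s_p² = [(n₁-1)s₁² + (n₂-1)s₂²] / (n₁ + n₂ - 2) = [(19)(9.00²) + (34)(10.20²)] / 53 = 95.7804
SE = √(s_p²(1/n₁ + 1/n₂)) = √(95.7804 × (1/20 + 1/35)) = 2.7433
t = (x̄₁ - x̄₂) / SE = (59.20 - 57.18) / 2.7433 = 2.02 / 2.7433 = 0.736
p-value = 0.4648

Since p-value > α = 0.01, we fail to reject H₀.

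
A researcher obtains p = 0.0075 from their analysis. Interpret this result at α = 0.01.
Since p = 0.0075 < α = 0.01, reject H₀.
There is sufficient evidence to reject the null hypothesis; the result is statistically significant at the 0.01 level.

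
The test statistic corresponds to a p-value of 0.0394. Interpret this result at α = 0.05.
Since p = 0.0394 < α = 0.05, reject H₀.
There is sufficient evidence to reject the null hypothesis; the result is statistically significant at the 0.05 level.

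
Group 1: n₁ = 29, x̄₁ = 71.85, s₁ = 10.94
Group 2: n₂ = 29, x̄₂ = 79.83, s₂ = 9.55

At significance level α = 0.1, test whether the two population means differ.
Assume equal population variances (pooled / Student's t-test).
Student's two-sample t-test (equal variances):
H₀: μ₁ = μ₂
H₁: μ₁ ≠ μ₂
df = n₁ + n₂ - 2 = 56
Pooled variance s_p² = [(n₁-1)s₁² + (n₂-1)s₂²] / (n₁ + n₂ - 2) = [(28)(10.94²) + (28)(9.55²)] / 56 = 105.4430
SE = √(s_p²(1/n₁ + 1/n₂)) = √(105.4430 × (1/29 + 1/29)) = 2.6967
t = (x̄₁ - x̄₂) / SE = (71.85 - 79.83) / 2.6967 = -7.98 / 2.6967 = -2.959
p-value = 0.0045

Since p-value < α = 0.1, we reject H₀.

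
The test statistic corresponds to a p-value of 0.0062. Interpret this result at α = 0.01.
Since p = 0.0062 < α = 0.01, reject H₀.
There is sufficient evidence to reject the null hypothesis; the result is statistically significant at the 0.01 level.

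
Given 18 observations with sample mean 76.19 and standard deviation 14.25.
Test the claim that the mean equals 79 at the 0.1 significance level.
One-sample t-test:
H₀: μ = 79
H₁: μ ≠ 79
df = n - 1 = 17
t = (x̄ - μ₀) / (s/√n) = (76.19 - 79) / (14.25/√18) = -0.837
p-value = 0.4144

Since p-value > α = 0.1, we fail to reject H₀.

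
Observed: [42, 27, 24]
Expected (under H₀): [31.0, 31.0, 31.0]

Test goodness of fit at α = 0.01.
Chi-square goodness of fit test:
H₀: observed counts match expected distribution
H₁: observed counts differ from expected distribution
df = k - 1 = 2
χ² = Σ(O - E)²/E
   = (42 - 31.0)²/31.0 + (27 - 31.0)²/31.0 + (24 - 31.0)²/31.0
   = 3.903 + 0.516 + 1.581
   = 6.00
p-value = 0.0498

Since p-value > α = 0.01, we fail to reject H₀.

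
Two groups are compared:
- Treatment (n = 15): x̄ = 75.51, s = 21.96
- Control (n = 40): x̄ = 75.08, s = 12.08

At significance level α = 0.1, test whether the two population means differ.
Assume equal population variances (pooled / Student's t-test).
Student's two-sample t-test (equal variances):
H₀: μ₁ = μ₂
H₁: μ₁ ≠ μ₂
df = n₁ + n₂ - 2 = 53
Pooled variance s_p² = [(n₁-1)s₁² + (n₂-1)s₂²] / (n₁ + n₂ - 2) = [(14)(21.96²) + (39)(12.08²)] / 53 = 234.7644
SE = √(s_p²(1/n₁ + 1/n₂)) = √(234.7644 × (1/15 + 1/40)) = 4.6390
t = (x̄₁ - x̄₂) / SE = (75.51 - 75.08) / 4.6390 = 0.43 / 4.6390 = 0.093
p-value = 0.9265

Since p-value > α = 0.1, we fail to reject H₀.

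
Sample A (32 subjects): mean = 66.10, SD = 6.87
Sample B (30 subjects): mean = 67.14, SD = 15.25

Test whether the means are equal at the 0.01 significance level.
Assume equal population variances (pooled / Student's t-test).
Student's two-sample t-test (equal variances):
H₀: μ₁ = μ₂
H₁: μ₁ ≠ μ₂
df = n₁ + n₂ - 2 = 60
Pooled variance s_p² = [(n₁-1)s₁² + (n₂-1)s₂²] / (n₁ + n₂ - 2) = [(31)(6.87²) + (29)(15.25²)] / 60 = 136.7903
SE = √(s_p²(1/n₁ + 1/n₂)) = √(136.7903 × (1/32 + 1/30)) = 2.9723
t = (x̄₁ - x̄₂) / SE = (66.10 - 67.14) / 2.9723 = -1.04 / 2.9723 = -0.350
p-value = 0.7276

Since p-value > α = 0.01, we fail to reject H₀.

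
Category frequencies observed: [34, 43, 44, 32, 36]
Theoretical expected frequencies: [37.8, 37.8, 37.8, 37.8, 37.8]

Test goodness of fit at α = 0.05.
Chi-square goodness of fit test:
H₀: observed counts match expected distribution
H₁: observed counts differ from expected distribution
df = k - 1 = 4
χ² = Σ(O - E)²/E
   = (34 - 37.8)²/37.8 + (43 - 37.8)²/37.8 + (44 - 37.8)²/37.8 + (32 - 37.8)²/37.8 + (36 - 37.8)²/37.8
   = 0.382 + 0.715 + 1.017 + 0.890 + 0.086
   = 3.09
p-value = 0.5429

Since p-value > α = 0.05, we fail to reject H₀.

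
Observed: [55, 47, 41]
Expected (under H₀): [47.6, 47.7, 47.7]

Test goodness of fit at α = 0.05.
Chi-square goodness of fit test:
H₀: observed counts match expected distribution
H₁: observed counts differ from expected distribution
df = k - 1 = 2
χ² = Σ(O - E)²/E
   = (55 - 47.6)²/47.6 + (47 - 47.7)²/47.7 + (41 - 47.7)²/47.7
   = 1.150 + 0.010 + 0.941
   = 2.10
p-value = 0.3496

Since p-value > α = 0.05, we fail to reject H₀.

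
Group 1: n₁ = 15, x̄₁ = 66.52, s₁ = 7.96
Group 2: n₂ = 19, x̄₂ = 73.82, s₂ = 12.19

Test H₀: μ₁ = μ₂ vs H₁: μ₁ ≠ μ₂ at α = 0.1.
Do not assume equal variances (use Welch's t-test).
Welch's two-sample t-test:
H₀: μ₁ = μ₂
H₁: μ₁ ≠ μ₂
s₁²/n₁ = 7.96²/15 = 4.2241,  s₂²/n₂ = 12.19²/19 = 7.8208
SE = √(s₁²/n₁ + s₂²/n₂) = √(4.2241 + 7.8208) = 3.4706
df (Welch-Satterthwaite) = (s₁²/n₁ + s₂²/n₂)² / [(s₁²/n₁)²/(n₁-1) + (s₂²/n₂)²/(n₂-1)] ≈ 31.05
t = (x̄₁ - x̄₂) / SE = (66.52 - 73.82) / 3.4706 = -7.30 / 3.4706 = -2.103
p-value = 0.0436

Since p-value < α = 0.1, we reject H₀.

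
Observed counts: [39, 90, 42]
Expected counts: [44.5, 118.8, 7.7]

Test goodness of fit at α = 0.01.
Chi-square goodness of fit test:
H₀: observed counts match expected distribution
H₁: observed counts differ from expected distribution
df = k - 1 = 2
χ² = Σ(O - E)²/E
   = (39 - 44.5)²/44.5 + (90 - 118.8)²/118.8 + (42 - 7.7)²/7.7
   = 0.680 + 6.982 + 152.791
   = 160.45
p-value < 0.0001

Since p-value < α = 0.01, we reject H₀.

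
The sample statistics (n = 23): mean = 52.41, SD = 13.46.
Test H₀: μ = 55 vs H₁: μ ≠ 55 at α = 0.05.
One-sample t-test:
H₀: μ = 55
H₁: μ ≠ 55
df = n - 1 = 22
t = (x̄ - μ₀) / (s/√n) = (52.41 - 55) / (13.46/√23) = -0.923
p-value = 0.3661

Since p-value > α = 0.05, we fail to reject H₀.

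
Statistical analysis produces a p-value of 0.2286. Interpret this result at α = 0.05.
Since p = 0.2286 > α = 0.05, fail to reject H₀.
There is insufficient evidence to reject the null hypothesis; the result is not statistically significant at the 0.05 level.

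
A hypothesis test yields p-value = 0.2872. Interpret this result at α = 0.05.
Since p = 0.2872 > α = 0.05, fail to reject H₀.
There is insufficient evidence to reject the null hypothesis; the result is not statistically significant at the 0.05 level.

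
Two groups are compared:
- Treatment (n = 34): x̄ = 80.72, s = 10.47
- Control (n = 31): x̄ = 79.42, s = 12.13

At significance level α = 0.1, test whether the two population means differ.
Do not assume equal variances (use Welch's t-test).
Welch's two-sample t-test:
H₀: μ₁ = μ₂
H₁: μ₁ ≠ μ₂
s₁²/n₁ = 10.47²/34 = 3.2241,  s₂²/n₂ = 12.13²/31 = 4.7464
SE = √(s₁²/n₁ + s₂²/n₂) = √(3.2241 + 4.7464) = 2.8232
df (Welch-Satterthwaite) = (s₁²/n₁ + s₂²/n₂)² / [(s₁²/n₁)²/(n₁-1) + (s₂²/n₂)²/(n₂-1)] ≈ 59.60
t = (x̄₁ - x̄₂) / SE = (80.72 - 79.42) / 2.8232 = 1.30 / 2.8232 = 0.460
p-value = 0.6469

Since p-value > α = 0.1, we fail to reject H₀.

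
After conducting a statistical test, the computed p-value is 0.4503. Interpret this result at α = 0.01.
Since p = 0.4503 > α = 0.01, fail to reject H₀.
There is insufficient evidence to reject the null hypothesis; the result is not statistically significant at the 0.01 level.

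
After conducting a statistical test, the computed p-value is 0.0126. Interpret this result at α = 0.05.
Since p = 0.0126 < α = 0.05, reject H₀.
There is sufficient evidence to reject the null hypothesis; the result is statistically significant at the 0.05 level.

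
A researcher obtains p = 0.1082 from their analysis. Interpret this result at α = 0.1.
Since p = 0.1082 > α = 0.1, fail to reject H₀.
There is insufficient evidence to reject the null hypothesis; the result is not statistically significant at the 0.1 level.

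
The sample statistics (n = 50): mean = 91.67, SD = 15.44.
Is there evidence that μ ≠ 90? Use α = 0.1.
One-sample t-test:
H₀: μ = 90
H₁: μ ≠ 90
df = n - 1 = 49
t = (x̄ - μ₀) / (s/√n) = (91.67 - 90) / (15.44/√50) = 0.765
p-value = 0.4481

Since p-value > α = 0.1, we fail to reject H₀.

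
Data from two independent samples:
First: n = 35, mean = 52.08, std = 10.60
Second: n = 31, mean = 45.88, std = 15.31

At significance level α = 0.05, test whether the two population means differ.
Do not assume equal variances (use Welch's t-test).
Welch's two-sample t-test:
H₀: μ₁ = μ₂
H₁: μ₁ ≠ μ₂
s₁²/n₁ = 10.60²/35 = 3.2103,  s₂²/n₂ = 15.31²/31 = 7.5612
SE = √(s₁²/n₁ + s₂²/n₂) = √(3.2103 + 7.5612) = 3.2820
df (Welch-Satterthwaite) = (s₁²/n₁ + s₂²/n₂)² / [(s₁²/n₁)²/(n₁-1) + (s₂²/n₂)²/(n₂-1)] ≈ 52.53
t = (x̄₁ - x̄₂) / SE = (52.08 - 45.88) / 3.2820 = 6.20 / 3.2820 = 1.889
p-value = 0.0644

Since p-value > α = 0.05, we fail to reject H₀.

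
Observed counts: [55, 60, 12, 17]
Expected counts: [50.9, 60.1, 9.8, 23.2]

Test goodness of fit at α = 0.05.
Chi-square goodness of fit test:
H₀: observed counts match expected distribution
H₁: observed counts differ from expected distribution
df = k - 1 = 3
χ² = Σ(O - E)²/E
   = (55 - 50.9)²/50.9 + (60 - 60.1)²/60.1 + (12 - 9.8)²/9.8 + (17 - 23.2)²/23.2
   = 0.330 + 0.000 + 0.494 + 1.657
   = 2.48
p-value = 0.4787

Since p-value > α = 0.05, we fail to reject H₀.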